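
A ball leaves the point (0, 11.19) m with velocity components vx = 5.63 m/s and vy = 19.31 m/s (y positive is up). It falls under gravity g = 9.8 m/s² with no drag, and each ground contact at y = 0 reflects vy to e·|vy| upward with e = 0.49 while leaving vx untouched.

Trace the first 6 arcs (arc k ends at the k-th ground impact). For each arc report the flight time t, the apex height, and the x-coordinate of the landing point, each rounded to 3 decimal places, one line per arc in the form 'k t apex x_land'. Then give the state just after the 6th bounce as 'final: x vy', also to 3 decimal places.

1 4.454 30.214 25.074
2 2.434 7.254 38.774
3 1.192 1.742 45.488
4 0.584 0.418 48.777
5 0.286 0.100 50.389
6 0.140 0.024 51.179
final: 51.179 0.337

Arc 1: start y=11.190, vy=19.310 → t=4.454, apex=30.214, x_land=25.074, impact vy=-24.335
  bounce: vy ← 0.49·24.335 = 11.924
Arc 2: start y=0.000, vy=11.924 → t=2.434, apex=7.254, x_land=38.774, impact vy=-11.924
  bounce: vy ← 0.49·11.924 = 5.843
Arc 3: start y=0.000, vy=5.843 → t=1.192, apex=1.742, x_land=45.488, impact vy=-5.843
  bounce: vy ← 0.49·5.843 = 2.863
Arc 4: start y=0.000, vy=2.863 → t=0.584, apex=0.418, x_land=48.777, impact vy=-2.863
  bounce: vy ← 0.49·2.863 = 1.403
Arc 5: start y=0.000, vy=1.403 → t=0.286, apex=0.100, x_land=50.389, impact vy=-1.403
  bounce: vy ← 0.49·1.403 = 0.687
Arc 6: start y=0.000, vy=0.687 → t=0.140, apex=0.024, x_land=51.179, impact vy=-0.687
  bounce: vy ← 0.49·0.687 = 0.337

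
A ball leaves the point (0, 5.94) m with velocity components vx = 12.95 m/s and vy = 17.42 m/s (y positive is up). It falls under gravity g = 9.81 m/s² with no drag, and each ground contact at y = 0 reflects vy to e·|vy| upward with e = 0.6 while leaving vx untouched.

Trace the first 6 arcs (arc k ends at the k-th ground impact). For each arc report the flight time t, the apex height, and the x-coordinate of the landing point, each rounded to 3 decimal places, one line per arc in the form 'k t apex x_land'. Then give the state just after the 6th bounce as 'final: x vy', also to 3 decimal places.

1 3.865 21.407 50.049
2 2.507 7.706 82.514
3 1.504 2.774 101.992
4 0.902 0.999 113.679
5 0.541 0.360 120.692
6 0.325 0.129 124.899
final: 124.899 0.956

Arc 1: start y=5.940, vy=17.420 → t=3.865, apex=21.407, x_land=50.049, impact vy=-20.494
  bounce: vy ← 0.6·20.494 = 12.296
Arc 2: start y=0.000, vy=12.296 → t=2.507, apex=7.706, x_land=82.514, impact vy=-12.296
  bounce: vy ← 0.6·12.296 = 7.378
Arc 3: start y=0.000, vy=7.378 → t=1.504, apex=2.774, x_land=101.992, impact vy=-7.378
  bounce: vy ← 0.6·7.378 = 4.427
Arc 4: start y=0.000, vy=4.427 → t=0.902, apex=0.999, x_land=113.679, impact vy=-4.427
  bounce: vy ← 0.6·4.427 = 2.656
Arc 5: start y=0.000, vy=2.656 → t=0.541, apex=0.360, x_land=120.692, impact vy=-2.656
  bounce: vy ← 0.6·2.656 = 1.594
Arc 6: start y=0.000, vy=1.594 → t=0.325, apex=0.129, x_land=124.899, impact vy=-1.594
  bounce: vy ← 0.6·1.594 = 0.956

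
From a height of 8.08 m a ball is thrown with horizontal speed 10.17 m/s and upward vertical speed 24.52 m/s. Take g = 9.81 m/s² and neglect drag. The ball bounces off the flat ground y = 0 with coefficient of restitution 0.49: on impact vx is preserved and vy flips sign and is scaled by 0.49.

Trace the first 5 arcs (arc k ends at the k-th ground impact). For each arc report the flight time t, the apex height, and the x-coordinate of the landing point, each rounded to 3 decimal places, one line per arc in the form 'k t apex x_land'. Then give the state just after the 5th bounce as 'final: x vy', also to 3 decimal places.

1 5.309 38.724 53.995
2 2.754 9.298 81.999
3 1.349 2.232 95.721
4 0.661 0.536 102.444
5 0.324 0.129 105.739
final: 105.739 0.779

Arc 1: start y=8.080, vy=24.520 → t=5.309, apex=38.724, x_land=53.995, impact vy=-27.564
  bounce: vy ← 0.49·27.564 = 13.506
Arc 2: start y=0.000, vy=13.506 → t=2.754, apex=9.298, x_land=81.999, impact vy=-13.506
  bounce: vy ← 0.49·13.506 = 6.618
Arc 3: start y=0.000, vy=6.618 → t=1.349, apex=2.232, x_land=95.721, impact vy=-6.618
  bounce: vy ← 0.49·6.618 = 3.243
Arc 4: start y=0.000, vy=3.243 → t=0.661, apex=0.536, x_land=102.444, impact vy=-3.243
  bounce: vy ← 0.49·3.243 = 1.589
Arc 5: start y=0.000, vy=1.589 → t=0.324, apex=0.129, x_land=105.739, impact vy=-1.589
  bounce: vy ← 0.49·1.589 = 0.779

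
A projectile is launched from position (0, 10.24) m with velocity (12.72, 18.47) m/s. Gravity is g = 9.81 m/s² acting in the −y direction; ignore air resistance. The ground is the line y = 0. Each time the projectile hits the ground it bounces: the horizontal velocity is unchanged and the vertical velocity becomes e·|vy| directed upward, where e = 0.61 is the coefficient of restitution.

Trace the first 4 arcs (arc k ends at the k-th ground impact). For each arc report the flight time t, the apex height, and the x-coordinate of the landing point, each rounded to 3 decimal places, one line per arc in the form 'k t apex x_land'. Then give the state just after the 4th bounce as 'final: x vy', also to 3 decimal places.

Arc 1: start y=10.240, vy=18.470 → t=4.256, apex=27.627, x_land=54.137, impact vy=-23.282
  bounce: vy ← 0.61·23.282 = 14.202
Arc 2: start y=0.000, vy=14.202 → t=2.895, apex=10.280, x_land=90.967, impact vy=-14.202
  bounce: vy ← 0.61·14.202 = 8.663
Arc 3: start y=0.000, vy=8.663 → t=1.766, apex=3.825, x_land=113.433, impact vy=-8.663
  bounce: vy ← 0.61·8.663 = 5.285
Arc 4: start y=0.000, vy=5.285 → t=1.077, apex=1.423, x_land=127.137, impact vy=-5.285
  bounce: vy ← 0.61·5.285 = 3.224

1 4.256 27.627 54.137
2 2.895 10.280 90.967
3 1.766 3.825 113.433
4 1.077 1.423 127.137
final: 127.137 3.224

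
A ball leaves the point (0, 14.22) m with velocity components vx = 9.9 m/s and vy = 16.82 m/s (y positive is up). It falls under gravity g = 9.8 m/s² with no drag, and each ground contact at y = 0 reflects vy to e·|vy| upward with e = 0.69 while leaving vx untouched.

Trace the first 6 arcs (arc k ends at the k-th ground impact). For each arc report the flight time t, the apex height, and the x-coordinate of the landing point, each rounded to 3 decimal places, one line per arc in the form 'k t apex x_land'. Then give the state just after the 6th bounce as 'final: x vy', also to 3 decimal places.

Arc 1: start y=14.220, vy=16.820 → t=4.135, apex=28.654, x_land=40.932, impact vy=-23.699
  bounce: vy ← 0.69·23.699 = 16.352
Arc 2: start y=0.000, vy=16.352 → t=3.337, apex=13.642, x_land=73.970, impact vy=-16.352
  bounce: vy ← 0.69·16.352 = 11.283
Arc 3: start y=0.000, vy=11.283 → t=2.303, apex=6.495, x_land=96.766, impact vy=-11.283
  bounce: vy ← 0.69·11.283 = 7.785
Arc 4: start y=0.000, vy=7.785 → t=1.589, apex=3.092, x_land=112.495, impact vy=-7.785
  bounce: vy ← 0.69·7.785 = 5.372
Arc 5: start y=0.000, vy=5.372 → t=1.096, apex=1.472, x_land=123.348, impact vy=-5.372
  bounce: vy ← 0.69·5.372 = 3.707
Arc 6: start y=0.000, vy=3.707 → t=0.756, apex=0.701, x_land=130.837, impact vy=-3.707
  bounce: vy ← 0.69·3.707 = 2.558

1 4.135 28.654 40.932
2 3.337 13.642 73.970
3 2.303 6.495 96.766
4 1.589 3.092 112.495
5 1.096 1.472 123.348
6 0.756 0.701 130.837
final: 130.837 2.558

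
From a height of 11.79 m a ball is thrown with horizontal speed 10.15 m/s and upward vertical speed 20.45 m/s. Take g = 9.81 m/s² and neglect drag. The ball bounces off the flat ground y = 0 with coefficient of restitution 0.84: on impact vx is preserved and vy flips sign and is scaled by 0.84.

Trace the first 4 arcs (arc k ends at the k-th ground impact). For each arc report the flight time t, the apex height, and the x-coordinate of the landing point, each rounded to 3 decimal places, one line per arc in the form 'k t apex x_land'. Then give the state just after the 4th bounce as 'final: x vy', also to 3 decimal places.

Arc 1: start y=11.790, vy=20.450 → t=4.683, apex=33.105, x_land=47.528, impact vy=-25.486
  bounce: vy ← 0.84·25.486 = 21.408
Arc 2: start y=0.000, vy=21.408 → t=4.365, apex=23.359, x_land=91.828, impact vy=-21.408
  bounce: vy ← 0.84·21.408 = 17.983
Arc 3: start y=0.000, vy=17.983 → t=3.666, apex=16.482, x_land=129.040, impact vy=-17.983
  bounce: vy ← 0.84·17.983 = 15.105
Arc 4: start y=0.000, vy=15.105 → t=3.080, apex=11.630, x_land=160.298, impact vy=-15.105
  bounce: vy ← 0.84·15.105 = 12.689

1 4.683 33.105 47.528
2 4.365 23.359 91.828
3 3.666 16.482 129.040
4 3.080 11.630 160.298
final: 160.298 12.689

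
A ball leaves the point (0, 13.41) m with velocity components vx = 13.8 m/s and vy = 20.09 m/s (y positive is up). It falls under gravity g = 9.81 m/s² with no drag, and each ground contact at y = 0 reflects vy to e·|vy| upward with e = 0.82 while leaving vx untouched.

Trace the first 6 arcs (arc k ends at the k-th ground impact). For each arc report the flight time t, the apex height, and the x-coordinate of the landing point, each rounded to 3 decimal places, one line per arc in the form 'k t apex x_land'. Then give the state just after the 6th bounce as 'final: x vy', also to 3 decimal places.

1 4.680 33.981 64.584
2 4.317 22.849 124.153
3 3.540 15.364 173.000
4 2.902 10.331 213.055
5 2.380 6.946 245.899
6 1.952 4.671 272.832
final: 272.832 7.850

Arc 1: start y=13.410, vy=20.090 → t=4.680, apex=33.981, x_land=64.584, impact vy=-25.821
  bounce: vy ← 0.82·25.821 = 21.173
Arc 2: start y=0.000, vy=21.173 → t=4.317, apex=22.849, x_land=124.153, impact vy=-21.173
  bounce: vy ← 0.82·21.173 = 17.362
Arc 3: start y=0.000, vy=17.362 → t=3.540, apex=15.364, x_land=173.000, impact vy=-17.362
  bounce: vy ← 0.82·17.362 = 14.237
Arc 4: start y=0.000, vy=14.237 → t=2.902, apex=10.331, x_land=213.055, impact vy=-14.237
  bounce: vy ← 0.82·14.237 = 11.674
Arc 5: start y=0.000, vy=11.674 → t=2.380, apex=6.946, x_land=245.899, impact vy=-11.674
  bounce: vy ← 0.82·11.674 = 9.573
Arc 6: start y=0.000, vy=9.573 → t=1.952, apex=4.671, x_land=272.832, impact vy=-9.573
  bounce: vy ← 0.82·9.573 = 7.850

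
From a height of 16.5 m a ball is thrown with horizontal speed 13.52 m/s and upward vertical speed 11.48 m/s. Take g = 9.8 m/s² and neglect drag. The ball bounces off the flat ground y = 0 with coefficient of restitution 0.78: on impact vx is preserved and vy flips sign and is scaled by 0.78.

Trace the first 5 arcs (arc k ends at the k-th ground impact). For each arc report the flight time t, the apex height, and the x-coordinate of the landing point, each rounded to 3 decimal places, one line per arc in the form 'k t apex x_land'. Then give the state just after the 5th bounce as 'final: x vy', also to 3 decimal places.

Arc 1: start y=16.500, vy=11.480 → t=3.348, apex=23.224, x_land=45.272, impact vy=-21.335
  bounce: vy ← 0.78·21.335 = 16.641
Arc 2: start y=0.000, vy=16.641 → t=3.396, apex=14.129, x_land=91.188, impact vy=-16.641
  bounce: vy ← 0.78·16.641 = 12.980
Arc 3: start y=0.000, vy=12.980 → t=2.649, apex=8.596, x_land=127.004, impact vy=-12.980
  bounce: vy ← 0.78·12.980 = 10.125
Arc 4: start y=0.000, vy=10.125 → t=2.066, apex=5.230, x_land=154.939, impact vy=-10.125
  bounce: vy ← 0.78·10.125 = 7.897
Arc 5: start y=0.000, vy=7.897 → t=1.612, apex=3.182, x_land=176.729, impact vy=-7.897
  bounce: vy ← 0.78·7.897 = 6.160

1 3.348 23.224 45.272
2 3.396 14.129 91.188
3 2.649 8.596 127.004
4 2.066 5.230 154.939
5 1.612 3.182 176.729
final: 176.729 6.160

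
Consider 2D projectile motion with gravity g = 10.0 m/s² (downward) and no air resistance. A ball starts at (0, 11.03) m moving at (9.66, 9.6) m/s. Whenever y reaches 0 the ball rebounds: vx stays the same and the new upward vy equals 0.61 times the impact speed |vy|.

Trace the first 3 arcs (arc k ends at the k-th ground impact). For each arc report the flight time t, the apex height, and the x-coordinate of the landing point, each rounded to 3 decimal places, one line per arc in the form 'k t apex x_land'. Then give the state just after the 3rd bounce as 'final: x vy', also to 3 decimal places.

1 2.729 15.638 26.357
2 2.158 5.819 47.199
3 1.316 2.165 59.913
final: 59.913 4.014

Arc 1: start y=11.030, vy=9.600 → t=2.729, apex=15.638, x_land=26.357, impact vy=-17.685
  bounce: vy ← 0.61·17.685 = 10.788
Arc 2: start y=0.000, vy=10.788 → t=2.158, apex=5.819, x_land=47.199, impact vy=-10.788
  bounce: vy ← 0.61·10.788 = 6.581
Arc 3: start y=0.000, vy=6.581 → t=1.316, apex=2.165, x_land=59.913, impact vy=-6.581
  bounce: vy ← 0.61·6.581 = 4.014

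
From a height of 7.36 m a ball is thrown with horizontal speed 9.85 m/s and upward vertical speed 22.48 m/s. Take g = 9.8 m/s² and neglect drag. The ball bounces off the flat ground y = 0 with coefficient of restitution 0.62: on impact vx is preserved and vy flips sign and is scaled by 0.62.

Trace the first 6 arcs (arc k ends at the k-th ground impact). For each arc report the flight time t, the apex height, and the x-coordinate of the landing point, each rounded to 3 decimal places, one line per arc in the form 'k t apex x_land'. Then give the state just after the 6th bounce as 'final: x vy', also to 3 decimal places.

1 4.895 33.143 48.212
2 3.225 12.740 79.978
3 1.999 4.897 99.672
4 1.240 1.883 111.883
5 0.769 0.724 119.454
6 0.477 0.278 124.147
final: 124.147 1.448

Arc 1: start y=7.360, vy=22.480 → t=4.895, apex=33.143, x_land=48.212, impact vy=-25.487
  bounce: vy ← 0.62·25.487 = 15.802
Arc 2: start y=0.000, vy=15.802 → t=3.225, apex=12.740, x_land=79.978, impact vy=-15.802
  bounce: vy ← 0.62·15.802 = 9.797
Arc 3: start y=0.000, vy=9.797 → t=1.999, apex=4.897, x_land=99.672, impact vy=-9.797
  bounce: vy ← 0.62·9.797 = 6.074
Arc 4: start y=0.000, vy=6.074 → t=1.240, apex=1.883, x_land=111.883, impact vy=-6.074
  bounce: vy ← 0.62·6.074 = 3.766
Arc 5: start y=0.000, vy=3.766 → t=0.769, apex=0.724, x_land=119.454, impact vy=-3.766
  bounce: vy ← 0.62·3.766 = 2.335
Arc 6: start y=0.000, vy=2.335 → t=0.477, apex=0.278, x_land=124.147, impact vy=-2.335
  bounce: vy ← 0.62·2.335 = 1.448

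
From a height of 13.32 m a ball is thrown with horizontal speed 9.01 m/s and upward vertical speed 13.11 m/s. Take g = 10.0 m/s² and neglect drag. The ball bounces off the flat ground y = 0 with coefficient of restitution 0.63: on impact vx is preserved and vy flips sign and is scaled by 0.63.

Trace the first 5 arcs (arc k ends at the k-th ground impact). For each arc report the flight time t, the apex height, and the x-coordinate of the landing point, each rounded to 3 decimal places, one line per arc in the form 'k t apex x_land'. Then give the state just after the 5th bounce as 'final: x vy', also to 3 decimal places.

1 3.404 21.914 30.674
2 2.638 8.698 54.441
3 1.662 3.452 69.414
4 1.047 1.370 78.847
5 0.660 0.544 84.790
final: 84.790 2.078

Arc 1: start y=13.320, vy=13.110 → t=3.404, apex=21.914, x_land=30.674, impact vy=-20.935
  bounce: vy ← 0.63·20.935 = 13.189
Arc 2: start y=0.000, vy=13.189 → t=2.638, apex=8.698, x_land=54.441, impact vy=-13.189
  bounce: vy ← 0.63·13.189 = 8.309
Arc 3: start y=0.000, vy=8.309 → t=1.662, apex=3.452, x_land=69.414, impact vy=-8.309
  bounce: vy ← 0.63·8.309 = 5.235
Arc 4: start y=0.000, vy=5.235 → t=1.047, apex=1.370, x_land=78.847, impact vy=-5.235
  bounce: vy ← 0.63·5.235 = 3.298
Arc 5: start y=0.000, vy=3.298 → t=0.660, apex=0.544, x_land=84.790, impact vy=-3.298
  bounce: vy ← 0.63·3.298 = 2.078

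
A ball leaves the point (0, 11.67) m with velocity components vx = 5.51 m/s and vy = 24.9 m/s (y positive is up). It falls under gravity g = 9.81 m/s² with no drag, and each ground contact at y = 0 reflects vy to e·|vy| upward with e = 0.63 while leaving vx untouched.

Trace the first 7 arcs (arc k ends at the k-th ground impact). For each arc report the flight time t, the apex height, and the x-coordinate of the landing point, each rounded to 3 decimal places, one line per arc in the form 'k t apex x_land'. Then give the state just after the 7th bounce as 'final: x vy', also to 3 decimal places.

Arc 1: start y=11.670, vy=24.900 → t=5.508, apex=43.271, x_land=30.351, impact vy=-29.137
  bounce: vy ← 0.63·29.137 = 18.356
Arc 2: start y=0.000, vy=18.356 → t=3.742, apex=17.174, x_land=50.972, impact vy=-18.356
  bounce: vy ← 0.63·18.356 = 11.565
Arc 3: start y=0.000, vy=11.565 → t=2.358, apex=6.816, x_land=63.963, impact vy=-11.565
  bounce: vy ← 0.63·11.565 = 7.286
Arc 4: start y=0.000, vy=7.286 → t=1.485, apex=2.705, x_land=72.147, impact vy=-7.286
  bounce: vy ← 0.63·7.286 = 4.590
Arc 5: start y=0.000, vy=4.590 → t=0.936, apex=1.074, x_land=77.303, impact vy=-4.590
  bounce: vy ← 0.63·4.590 = 2.892
Arc 6: start y=0.000, vy=2.892 → t=0.590, apex=0.426, x_land=80.551, impact vy=-2.892
  bounce: vy ← 0.63·2.892 = 1.822
Arc 7: start y=0.000, vy=1.822 → t=0.371, apex=0.169, x_land=82.598, impact vy=-1.822
  bounce: vy ← 0.63·1.822 = 1.148

1 5.508 43.271 30.351
2 3.742 17.174 50.972
3 2.358 6.816 63.963
4 1.485 2.705 72.147
5 0.936 1.074 77.303
6 0.590 0.426 80.551
7 0.371 0.169 82.598
final: 82.598 1.148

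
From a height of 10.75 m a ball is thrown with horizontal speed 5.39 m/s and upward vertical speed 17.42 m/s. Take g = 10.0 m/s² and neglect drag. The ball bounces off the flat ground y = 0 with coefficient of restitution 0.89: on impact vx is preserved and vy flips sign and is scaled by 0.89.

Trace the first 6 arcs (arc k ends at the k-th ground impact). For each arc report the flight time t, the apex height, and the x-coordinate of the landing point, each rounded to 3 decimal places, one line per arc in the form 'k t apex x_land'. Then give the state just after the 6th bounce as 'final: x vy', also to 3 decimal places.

Arc 1: start y=10.750, vy=17.420 → t=4.019, apex=25.923, x_land=21.662, impact vy=-22.770
  bounce: vy ← 0.89·22.770 = 20.265
Arc 2: start y=0.000, vy=20.265 → t=4.053, apex=20.533, x_land=43.508, impact vy=-20.265
  bounce: vy ← 0.89·20.265 = 18.036
Arc 3: start y=0.000, vy=18.036 → t=3.607, apex=16.265, x_land=62.950, impact vy=-18.036
  bounce: vy ← 0.89·18.036 = 16.052
Arc 4: start y=0.000, vy=16.052 → t=3.210, apex=12.883, x_land=80.254, impact vy=-16.052
  bounce: vy ← 0.89·16.052 = 14.286
Arc 5: start y=0.000, vy=14.286 → t=2.857, apex=10.205, x_land=95.655, impact vy=-14.286
  bounce: vy ← 0.89·14.286 = 12.715
Arc 6: start y=0.000, vy=12.715 → t=2.543, apex=8.083, x_land=109.361, impact vy=-12.715
  bounce: vy ← 0.89·12.715 = 11.316

1 4.019 25.923 21.662
2 4.053 20.533 43.508
3 3.607 16.265 62.950
4 3.210 12.883 80.254
5 2.857 10.205 95.655
6 2.543 8.083 109.361
final: 109.361 11.316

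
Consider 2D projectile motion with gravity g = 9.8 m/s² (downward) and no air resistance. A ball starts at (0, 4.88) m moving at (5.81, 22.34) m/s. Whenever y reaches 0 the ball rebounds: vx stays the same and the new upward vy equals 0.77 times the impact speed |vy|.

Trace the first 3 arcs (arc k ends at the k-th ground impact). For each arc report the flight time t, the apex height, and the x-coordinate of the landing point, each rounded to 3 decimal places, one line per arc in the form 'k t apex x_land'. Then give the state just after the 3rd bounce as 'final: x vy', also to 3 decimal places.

1 4.768 30.343 27.702
2 3.832 17.990 49.968
3 2.951 10.667 67.112
final: 67.112 11.133

Arc 1: start y=4.880, vy=22.340 → t=4.768, apex=30.343, x_land=27.702, impact vy=-24.387
  bounce: vy ← 0.77·24.387 = 18.778
Arc 2: start y=0.000, vy=18.778 → t=3.832, apex=17.990, x_land=49.968, impact vy=-18.778
  bounce: vy ← 0.77·18.778 = 14.459
Arc 3: start y=0.000, vy=14.459 → t=2.951, apex=10.667, x_land=67.112, impact vy=-14.459
  bounce: vy ← 0.77·14.459 = 11.133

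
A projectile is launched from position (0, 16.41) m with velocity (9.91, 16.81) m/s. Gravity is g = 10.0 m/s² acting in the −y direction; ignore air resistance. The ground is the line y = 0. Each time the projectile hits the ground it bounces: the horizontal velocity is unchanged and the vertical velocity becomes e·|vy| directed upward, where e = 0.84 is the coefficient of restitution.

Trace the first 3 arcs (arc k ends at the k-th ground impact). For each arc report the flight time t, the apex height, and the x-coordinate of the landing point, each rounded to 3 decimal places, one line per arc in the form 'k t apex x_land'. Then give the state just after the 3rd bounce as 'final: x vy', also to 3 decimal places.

1 4.152 30.539 41.150
2 4.152 21.548 82.296
3 3.488 15.204 116.858
final: 116.858 14.648

Arc 1: start y=16.410, vy=16.810 → t=4.152, apex=30.539, x_land=41.150, impact vy=-24.714
  bounce: vy ← 0.84·24.714 = 20.760
Arc 2: start y=0.000, vy=20.760 → t=4.152, apex=21.548, x_land=82.296, impact vy=-20.760
  bounce: vy ← 0.84·20.760 = 17.438
Arc 3: start y=0.000, vy=17.438 → t=3.488, apex=15.204, x_land=116.858, impact vy=-17.438
  bounce: vy ← 0.84·17.438 = 14.648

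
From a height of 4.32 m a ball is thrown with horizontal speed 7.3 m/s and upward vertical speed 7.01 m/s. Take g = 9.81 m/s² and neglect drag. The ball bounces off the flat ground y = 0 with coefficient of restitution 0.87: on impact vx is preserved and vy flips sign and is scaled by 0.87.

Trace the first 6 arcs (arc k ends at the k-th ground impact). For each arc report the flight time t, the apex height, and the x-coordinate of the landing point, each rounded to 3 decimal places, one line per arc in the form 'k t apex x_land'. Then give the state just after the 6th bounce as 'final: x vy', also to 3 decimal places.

1 1.894 6.825 13.827
2 2.052 5.166 28.810
3 1.786 3.910 41.845
4 1.553 2.959 53.185
5 1.352 2.240 63.051
6 1.176 1.695 71.635
final: 71.635 5.018

Arc 1: start y=4.320, vy=7.010 → t=1.894, apex=6.825, x_land=13.827, impact vy=-11.571
  bounce: vy ← 0.87·11.571 = 10.067
Arc 2: start y=0.000, vy=10.067 → t=2.052, apex=5.166, x_land=28.810, impact vy=-10.067
  bounce: vy ← 0.87·10.067 = 8.758
Arc 3: start y=0.000, vy=8.758 → t=1.786, apex=3.910, x_land=41.845, impact vy=-8.758
  bounce: vy ← 0.87·8.758 = 7.620
Arc 4: start y=0.000, vy=7.620 → t=1.553, apex=2.959, x_land=53.185, impact vy=-7.620
  bounce: vy ← 0.87·7.620 = 6.629
Arc 5: start y=0.000, vy=6.629 → t=1.352, apex=2.240, x_land=63.051, impact vy=-6.629
  bounce: vy ← 0.87·6.629 = 5.767
Arc 6: start y=0.000, vy=5.767 → t=1.176, apex=1.695, x_land=71.635, impact vy=-5.767
  bounce: vy ← 0.87·5.767 = 5.018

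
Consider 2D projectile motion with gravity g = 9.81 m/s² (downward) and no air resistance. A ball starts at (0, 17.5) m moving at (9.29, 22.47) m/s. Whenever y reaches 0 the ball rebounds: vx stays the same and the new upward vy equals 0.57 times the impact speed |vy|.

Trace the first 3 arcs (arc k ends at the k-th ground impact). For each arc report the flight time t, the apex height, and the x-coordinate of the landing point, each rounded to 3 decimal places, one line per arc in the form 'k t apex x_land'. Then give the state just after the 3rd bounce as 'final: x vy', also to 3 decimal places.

1 5.259 43.234 48.860
2 3.385 14.047 80.302
3 1.929 4.564 98.224
final: 98.224 5.394

Arc 1: start y=17.500, vy=22.470 → t=5.259, apex=43.234, x_land=48.860, impact vy=-29.125
  bounce: vy ← 0.57·29.125 = 16.601
Arc 2: start y=0.000, vy=16.601 → t=3.385, apex=14.047, x_land=80.302, impact vy=-16.601
  bounce: vy ← 0.57·16.601 = 9.463
Arc 3: start y=0.000, vy=9.463 → t=1.929, apex=4.564, x_land=98.224, impact vy=-9.463
  bounce: vy ← 0.57·9.463 = 5.394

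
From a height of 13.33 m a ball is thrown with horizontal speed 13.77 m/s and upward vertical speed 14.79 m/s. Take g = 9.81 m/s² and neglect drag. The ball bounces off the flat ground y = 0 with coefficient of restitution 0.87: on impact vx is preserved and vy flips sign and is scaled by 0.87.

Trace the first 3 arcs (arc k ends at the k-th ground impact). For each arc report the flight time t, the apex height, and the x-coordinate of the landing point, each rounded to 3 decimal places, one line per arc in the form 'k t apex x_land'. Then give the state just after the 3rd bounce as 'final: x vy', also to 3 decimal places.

Arc 1: start y=13.330, vy=14.790 → t=3.742, apex=24.479, x_land=51.522, impact vy=-21.915
  bounce: vy ← 0.87·21.915 = 19.066
Arc 2: start y=0.000, vy=19.066 → t=3.887, apex=18.528, x_land=105.048, impact vy=-19.066
  bounce: vy ← 0.87·19.066 = 16.588
Arc 3: start y=0.000, vy=16.588 → t=3.382, apex=14.024, x_land=151.615, impact vy=-16.588
  bounce: vy ← 0.87·16.588 = 14.431

1 3.742 24.479 51.522
2 3.887 18.528 105.048
3 3.382 14.024 151.615
final: 151.615 14.431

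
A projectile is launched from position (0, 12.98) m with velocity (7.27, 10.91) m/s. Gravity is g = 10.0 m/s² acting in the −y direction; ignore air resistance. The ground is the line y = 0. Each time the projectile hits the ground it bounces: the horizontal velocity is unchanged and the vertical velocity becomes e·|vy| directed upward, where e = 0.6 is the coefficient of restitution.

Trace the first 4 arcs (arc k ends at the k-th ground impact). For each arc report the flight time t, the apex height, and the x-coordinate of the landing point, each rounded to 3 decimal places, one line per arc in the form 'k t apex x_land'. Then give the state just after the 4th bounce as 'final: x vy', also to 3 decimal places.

1 3.037 18.931 22.078
2 2.335 6.815 39.053
3 1.401 2.454 49.239
4 0.841 0.883 55.350
final: 55.350 2.522

Arc 1: start y=12.980, vy=10.910 → t=3.037, apex=18.931, x_land=22.078, impact vy=-19.458
  bounce: vy ← 0.6·19.458 = 11.675
Arc 2: start y=0.000, vy=11.675 → t=2.335, apex=6.815, x_land=39.053, impact vy=-11.675
  bounce: vy ← 0.6·11.675 = 7.005
Arc 3: start y=0.000, vy=7.005 → t=1.401, apex=2.454, x_land=49.239, impact vy=-7.005
  bounce: vy ← 0.6·7.005 = 4.203
Arc 4: start y=0.000, vy=4.203 → t=0.841, apex=0.883, x_land=55.350, impact vy=-4.203
  bounce: vy ← 0.6·4.203 = 2.522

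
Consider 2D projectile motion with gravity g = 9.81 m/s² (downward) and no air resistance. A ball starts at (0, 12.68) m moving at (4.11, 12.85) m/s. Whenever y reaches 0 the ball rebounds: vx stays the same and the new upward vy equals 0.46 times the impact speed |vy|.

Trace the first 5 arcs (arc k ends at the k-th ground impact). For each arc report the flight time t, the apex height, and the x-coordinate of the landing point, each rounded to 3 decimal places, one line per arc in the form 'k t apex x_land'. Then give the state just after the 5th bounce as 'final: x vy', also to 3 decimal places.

Arc 1: start y=12.680, vy=12.850 → t=3.384, apex=21.096, x_land=13.907, impact vy=-20.345
  bounce: vy ← 0.46·20.345 = 9.359
Arc 2: start y=0.000, vy=9.359 → t=1.908, apex=4.464, x_land=21.749, impact vy=-9.359
  bounce: vy ← 0.46·9.359 = 4.305
Arc 3: start y=0.000, vy=4.305 → t=0.878, apex=0.945, x_land=25.356, impact vy=-4.305
  bounce: vy ← 0.46·4.305 = 1.980
Arc 4: start y=0.000, vy=1.980 → t=0.404, apex=0.200, x_land=27.015, impact vy=-1.980
  bounce: vy ← 0.46·1.980 = 0.911
Arc 5: start y=0.000, vy=0.911 → t=0.186, apex=0.042, x_land=27.779, impact vy=-0.911
  bounce: vy ← 0.46·0.911 = 0.419

1 3.384 21.096 13.907
2 1.908 4.464 21.749
3 0.878 0.945 25.356
4 0.404 0.200 27.015
5 0.186 0.042 27.779
final: 27.779 0.419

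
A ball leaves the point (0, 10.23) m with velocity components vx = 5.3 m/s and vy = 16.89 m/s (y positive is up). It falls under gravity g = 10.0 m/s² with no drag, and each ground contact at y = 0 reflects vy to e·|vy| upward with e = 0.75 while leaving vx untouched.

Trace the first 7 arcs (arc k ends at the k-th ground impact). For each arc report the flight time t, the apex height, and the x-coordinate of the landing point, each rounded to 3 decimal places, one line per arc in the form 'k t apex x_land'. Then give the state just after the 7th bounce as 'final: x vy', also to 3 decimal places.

1 3.902 24.494 20.682
2 3.320 13.778 38.278
3 2.490 7.750 51.475
4 1.867 4.359 61.372
5 1.401 2.452 68.796
6 1.050 1.379 74.363
7 0.788 0.776 78.539
final: 78.539 2.954

Arc 1: start y=10.230, vy=16.890 → t=3.902, apex=24.494, x_land=20.682, impact vy=-22.133
  bounce: vy ← 0.75·22.133 = 16.600
Arc 2: start y=0.000, vy=16.600 → t=3.320, apex=13.778, x_land=38.278, impact vy=-16.600
  bounce: vy ← 0.75·16.600 = 12.450
Arc 3: start y=0.000, vy=12.450 → t=2.490, apex=7.750, x_land=51.475, impact vy=-12.450
  bounce: vy ← 0.75·12.450 = 9.337
Arc 4: start y=0.000, vy=9.337 → t=1.867, apex=4.359, x_land=61.372, impact vy=-9.337
  bounce: vy ← 0.75·9.337 = 7.003
Arc 5: start y=0.000, vy=7.003 → t=1.401, apex=2.452, x_land=68.796, impact vy=-7.003
  bounce: vy ← 0.75·7.003 = 5.252
Arc 6: start y=0.000, vy=5.252 → t=1.050, apex=1.379, x_land=74.363, impact vy=-5.252
  bounce: vy ← 0.75·5.252 = 3.939
Arc 7: start y=0.000, vy=3.939 → t=0.788, apex=0.776, x_land=78.539, impact vy=-3.939
  bounce: vy ← 0.75·3.939 = 2.954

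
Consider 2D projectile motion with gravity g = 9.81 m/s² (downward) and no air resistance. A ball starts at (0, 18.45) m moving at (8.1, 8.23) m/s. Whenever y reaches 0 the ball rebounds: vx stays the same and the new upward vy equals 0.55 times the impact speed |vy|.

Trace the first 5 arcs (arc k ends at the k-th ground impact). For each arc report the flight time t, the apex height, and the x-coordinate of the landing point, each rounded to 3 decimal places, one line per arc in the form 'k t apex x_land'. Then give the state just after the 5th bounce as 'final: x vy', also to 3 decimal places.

1 2.952 21.902 23.912
2 2.324 6.625 42.740
3 1.278 2.004 53.095
4 0.703 0.606 58.790
5 0.387 0.183 61.923
final: 61.923 1.043

Arc 1: start y=18.450, vy=8.230 → t=2.952, apex=21.902, x_land=23.912, impact vy=-20.730
  bounce: vy ← 0.55·20.730 = 11.401
Arc 2: start y=0.000, vy=11.401 → t=2.324, apex=6.625, x_land=42.740, impact vy=-11.401
  bounce: vy ← 0.55·11.401 = 6.271
Arc 3: start y=0.000, vy=6.271 → t=1.278, apex=2.004, x_land=53.095, impact vy=-6.271
  bounce: vy ← 0.55·6.271 = 3.449
Arc 4: start y=0.000, vy=3.449 → t=0.703, apex=0.606, x_land=58.790, impact vy=-3.449
  bounce: vy ← 0.55·3.449 = 1.897
Arc 5: start y=0.000, vy=1.897 → t=0.387, apex=0.183, x_land=61.923, impact vy=-1.897
  bounce: vy ← 0.55·1.897 = 1.043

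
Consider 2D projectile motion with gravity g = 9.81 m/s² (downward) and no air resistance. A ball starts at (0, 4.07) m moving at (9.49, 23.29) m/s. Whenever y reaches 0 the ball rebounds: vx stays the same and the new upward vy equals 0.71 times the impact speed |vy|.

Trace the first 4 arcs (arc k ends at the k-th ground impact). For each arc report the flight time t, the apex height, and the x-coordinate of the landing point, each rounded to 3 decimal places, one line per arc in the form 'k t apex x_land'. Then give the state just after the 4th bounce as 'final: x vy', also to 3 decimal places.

1 4.917 31.716 46.662
2 3.611 15.988 80.929
3 2.564 8.060 105.259
4 1.820 4.063 122.533
final: 122.533 6.339

Arc 1: start y=4.070, vy=23.290 → t=4.917, apex=31.716, x_land=46.662, impact vy=-24.945
  bounce: vy ← 0.71·24.945 = 17.711
Arc 2: start y=0.000, vy=17.711 → t=3.611, apex=15.988, x_land=80.929, impact vy=-17.711
  bounce: vy ← 0.71·17.711 = 12.575
Arc 3: start y=0.000, vy=12.575 → t=2.564, apex=8.060, x_land=105.259, impact vy=-12.575
  bounce: vy ← 0.71·12.575 = 8.928
Arc 4: start y=0.000, vy=8.928 → t=1.820, apex=4.063, x_land=122.533, impact vy=-8.928
  bounce: vy ← 0.71·8.928 = 6.339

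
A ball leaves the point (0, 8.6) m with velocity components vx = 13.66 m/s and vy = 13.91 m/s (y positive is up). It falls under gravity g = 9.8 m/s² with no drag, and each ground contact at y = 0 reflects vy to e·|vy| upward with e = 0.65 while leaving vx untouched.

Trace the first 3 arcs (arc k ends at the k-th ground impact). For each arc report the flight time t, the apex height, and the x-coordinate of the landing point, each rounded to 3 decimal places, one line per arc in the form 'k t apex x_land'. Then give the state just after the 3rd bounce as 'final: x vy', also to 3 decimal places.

1 3.361 18.472 45.911
2 2.524 7.804 80.390
3 1.641 3.297 102.801
final: 102.801 5.225

Arc 1: start y=8.600, vy=13.910 → t=3.361, apex=18.472, x_land=45.911, impact vy=-19.028
  bounce: vy ← 0.65·19.028 = 12.368
Arc 2: start y=0.000, vy=12.368 → t=2.524, apex=7.804, x_land=80.390, impact vy=-12.368
  bounce: vy ← 0.65·12.368 = 8.039
Arc 3: start y=0.000, vy=8.039 → t=1.641, apex=3.297, x_land=102.801, impact vy=-8.039
  bounce: vy ← 0.65·8.039 = 5.225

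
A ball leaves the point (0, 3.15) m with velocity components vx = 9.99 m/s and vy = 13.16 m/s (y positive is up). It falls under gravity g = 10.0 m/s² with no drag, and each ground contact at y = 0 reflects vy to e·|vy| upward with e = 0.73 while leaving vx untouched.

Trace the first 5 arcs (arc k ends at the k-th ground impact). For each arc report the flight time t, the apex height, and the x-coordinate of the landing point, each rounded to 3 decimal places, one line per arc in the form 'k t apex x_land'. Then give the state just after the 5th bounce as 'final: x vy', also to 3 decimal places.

1 2.853 11.809 28.500
2 2.244 6.293 50.915
3 1.638 3.354 67.278
4 1.196 1.787 79.223
5 0.873 0.952 87.943
final: 87.943 3.186

Arc 1: start y=3.150, vy=13.160 → t=2.853, apex=11.809, x_land=28.500, impact vy=-15.368
  bounce: vy ← 0.73·15.368 = 11.219
Arc 2: start y=0.000, vy=11.219 → t=2.244, apex=6.293, x_land=50.915, impact vy=-11.219
  bounce: vy ← 0.73·11.219 = 8.190
Arc 3: start y=0.000, vy=8.190 → t=1.638, apex=3.354, x_land=67.278, impact vy=-8.190
  bounce: vy ← 0.73·8.190 = 5.979
Arc 4: start y=0.000, vy=5.979 → t=1.196, apex=1.787, x_land=79.223, impact vy=-5.979
  bounce: vy ← 0.73·5.979 = 4.364
Arc 5: start y=0.000, vy=4.364 → t=0.873, apex=0.952, x_land=87.943, impact vy=-4.364
  bounce: vy ← 0.73·4.364 = 3.186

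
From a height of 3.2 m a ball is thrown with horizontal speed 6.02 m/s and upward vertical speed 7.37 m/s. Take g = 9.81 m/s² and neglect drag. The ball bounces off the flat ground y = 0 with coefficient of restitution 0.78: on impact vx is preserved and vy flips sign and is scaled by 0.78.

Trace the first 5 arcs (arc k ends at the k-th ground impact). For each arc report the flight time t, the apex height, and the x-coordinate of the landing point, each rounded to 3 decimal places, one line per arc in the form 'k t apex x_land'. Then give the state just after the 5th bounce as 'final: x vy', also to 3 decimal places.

1 1.854 5.968 11.163
2 1.721 3.631 21.523
3 1.342 2.209 29.603
4 1.047 1.344 35.906
5 0.817 0.818 40.822
final: 40.822 3.124

Arc 1: start y=3.200, vy=7.370 → t=1.854, apex=5.968, x_land=11.163, impact vy=-10.821
  bounce: vy ← 0.78·10.821 = 8.441
Arc 2: start y=0.000, vy=8.441 → t=1.721, apex=3.631, x_land=21.523, impact vy=-8.441
  bounce: vy ← 0.78·8.441 = 6.584
Arc 3: start y=0.000, vy=6.584 → t=1.342, apex=2.209, x_land=29.603, impact vy=-6.584
  bounce: vy ← 0.78·6.584 = 5.135
Arc 4: start y=0.000, vy=5.135 → t=1.047, apex=1.344, x_land=35.906, impact vy=-5.135
  bounce: vy ← 0.78·5.135 = 4.006
Arc 5: start y=0.000, vy=4.006 → t=0.817, apex=0.818, x_land=40.822, impact vy=-4.006
  bounce: vy ← 0.78·4.006 = 3.124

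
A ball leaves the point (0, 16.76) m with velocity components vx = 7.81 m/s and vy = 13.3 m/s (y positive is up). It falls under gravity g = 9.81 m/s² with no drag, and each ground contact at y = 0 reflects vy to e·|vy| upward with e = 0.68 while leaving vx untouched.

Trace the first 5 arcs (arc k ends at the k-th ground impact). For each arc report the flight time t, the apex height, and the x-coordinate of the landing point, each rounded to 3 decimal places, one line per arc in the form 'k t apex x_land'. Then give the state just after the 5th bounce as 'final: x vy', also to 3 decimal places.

Arc 1: start y=16.760, vy=13.300 → t=3.648, apex=25.776, x_land=28.492, impact vy=-22.488
  bounce: vy ← 0.68·22.488 = 15.292
Arc 2: start y=0.000, vy=15.292 → t=3.118, apex=11.919, x_land=52.841, impact vy=-15.292
  bounce: vy ← 0.68·15.292 = 10.399
Arc 3: start y=0.000, vy=10.399 → t=2.120, apex=5.511, x_land=69.398, impact vy=-10.399
  bounce: vy ← 0.68·10.399 = 7.071
Arc 4: start y=0.000, vy=7.071 → t=1.442, apex=2.548, x_land=80.657, impact vy=-7.071
  bounce: vy ← 0.68·7.071 = 4.808
Arc 5: start y=0.000, vy=4.808 → t=0.980, apex=1.178, x_land=88.313, impact vy=-4.808
  bounce: vy ← 0.68·4.808 = 3.270

1 3.648 25.776 28.492
2 3.118 11.919 52.841
3 2.120 5.511 69.398
4 1.442 2.548 80.657
5 0.980 1.178 88.313
final: 88.313 3.270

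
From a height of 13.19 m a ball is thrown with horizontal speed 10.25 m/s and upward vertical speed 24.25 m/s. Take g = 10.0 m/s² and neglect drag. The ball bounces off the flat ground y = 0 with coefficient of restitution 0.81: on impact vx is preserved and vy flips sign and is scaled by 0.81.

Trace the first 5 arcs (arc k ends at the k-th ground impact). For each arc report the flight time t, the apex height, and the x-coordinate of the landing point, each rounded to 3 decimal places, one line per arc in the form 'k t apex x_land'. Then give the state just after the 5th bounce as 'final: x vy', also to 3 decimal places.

1 5.344 42.593 54.773
2 4.728 27.945 103.237
3 3.830 18.335 142.493
4 3.102 12.030 174.291
5 2.513 7.893 200.047
final: 200.047 10.177

Arc 1: start y=13.190, vy=24.250 → t=5.344, apex=42.593, x_land=54.773, impact vy=-29.187
  bounce: vy ← 0.81·29.187 = 23.641
Arc 2: start y=0.000, vy=23.641 → t=4.728, apex=27.945, x_land=103.237, impact vy=-23.641
  bounce: vy ← 0.81·23.641 = 19.149
Arc 3: start y=0.000, vy=19.149 → t=3.830, apex=18.335, x_land=142.493, impact vy=-19.149
  bounce: vy ← 0.81·19.149 = 15.511
Arc 4: start y=0.000, vy=15.511 → t=3.102, apex=12.030, x_land=174.291, impact vy=-15.511
  bounce: vy ← 0.81·15.511 = 12.564
Arc 5: start y=0.000, vy=12.564 → t=2.513, apex=7.893, x_land=200.047, impact vy=-12.564
  bounce: vy ← 0.81·12.564 = 10.177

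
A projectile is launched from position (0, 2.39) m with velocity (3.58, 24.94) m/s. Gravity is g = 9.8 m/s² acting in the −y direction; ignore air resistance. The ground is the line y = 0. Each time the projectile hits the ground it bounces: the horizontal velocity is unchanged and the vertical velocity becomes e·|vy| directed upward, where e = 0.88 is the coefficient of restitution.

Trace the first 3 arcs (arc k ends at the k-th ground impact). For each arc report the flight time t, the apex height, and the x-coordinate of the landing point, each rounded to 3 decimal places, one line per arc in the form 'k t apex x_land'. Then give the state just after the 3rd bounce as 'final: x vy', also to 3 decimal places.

Arc 1: start y=2.390, vy=24.940 → t=5.184, apex=34.125, x_land=18.558, impact vy=-25.862
  bounce: vy ← 0.88·25.862 = 22.759
Arc 2: start y=0.000, vy=22.759 → t=4.645, apex=26.426, x_land=35.186, impact vy=-22.759
  bounce: vy ← 0.88·22.759 = 20.028
Arc 3: start y=0.000, vy=20.028 → t=4.087, apex=20.465, x_land=49.818, impact vy=-20.028
  bounce: vy ← 0.88·20.028 = 17.624

1 5.184 34.125 18.558
2 4.645 26.426 35.186
3 4.087 20.465 49.818
final: 49.818 17.624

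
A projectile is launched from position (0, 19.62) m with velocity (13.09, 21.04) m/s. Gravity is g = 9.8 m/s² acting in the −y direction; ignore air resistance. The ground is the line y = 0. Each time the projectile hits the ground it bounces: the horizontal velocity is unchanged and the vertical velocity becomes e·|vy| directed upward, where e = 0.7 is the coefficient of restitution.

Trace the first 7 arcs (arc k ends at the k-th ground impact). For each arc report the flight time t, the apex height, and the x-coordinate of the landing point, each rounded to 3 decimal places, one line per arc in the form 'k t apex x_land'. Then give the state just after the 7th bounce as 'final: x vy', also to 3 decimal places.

1 5.082 42.206 66.521
2 4.109 20.681 120.305
3 2.876 10.134 157.954
4 2.013 4.965 184.308
5 1.409 2.433 202.756
6 0.987 1.192 215.670
7 0.691 0.584 224.710
final: 224.710 2.369

Arc 1: start y=19.620, vy=21.040 → t=5.082, apex=42.206, x_land=66.521, impact vy=-28.762
  bounce: vy ← 0.7·28.762 = 20.133
Arc 2: start y=0.000, vy=20.133 → t=4.109, apex=20.681, x_land=120.305, impact vy=-20.133
  bounce: vy ← 0.7·20.133 = 14.093
Arc 3: start y=0.000, vy=14.093 → t=2.876, apex=10.134, x_land=157.954, impact vy=-14.093
  bounce: vy ← 0.7·14.093 = 9.865
Arc 4: start y=0.000, vy=9.865 → t=2.013, apex=4.965, x_land=184.308, impact vy=-9.865
  bounce: vy ← 0.7·9.865 = 6.906
Arc 5: start y=0.000, vy=6.906 → t=1.409, apex=2.433, x_land=202.756, impact vy=-6.906
  bounce: vy ← 0.7·6.906 = 4.834
Arc 6: start y=0.000, vy=4.834 → t=0.987, apex=1.192, x_land=215.670, impact vy=-4.834
  bounce: vy ← 0.7·4.834 = 3.384
Arc 7: start y=0.000, vy=3.384 → t=0.691, apex=0.584, x_land=224.710, impact vy=-3.384
  bounce: vy ← 0.7·3.384 = 2.369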